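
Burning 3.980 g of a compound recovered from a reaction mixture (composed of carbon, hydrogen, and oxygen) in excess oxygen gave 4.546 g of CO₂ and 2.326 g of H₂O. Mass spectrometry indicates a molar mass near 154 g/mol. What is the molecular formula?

mol C = 4.546 g CO₂ ÷ 44.009 g/mol = 0.10330 mol
mol H = 2 × 2.326 g H₂O ÷ 18.015 g/mol = 0.25823 mol
mass O = 3.980 − (1.2407 + 0.26030) = 2.4790 g → mol O = 2.4790 ÷ 15.999 = 0.15495 mol
Divide by the smallest (0.10330 mol): C 1.000, H 2.500, O 1.500
Multiplying each by 2 gives whole numbers: C 2.00, H 5.00, O 3.00
Empirical formula: C2H5O3
Empirical-formula mass = 77.06 g/mol; 154 ÷ 77.06 ≈ 2, so the molecular formula is C4H10O6.

C4H10O6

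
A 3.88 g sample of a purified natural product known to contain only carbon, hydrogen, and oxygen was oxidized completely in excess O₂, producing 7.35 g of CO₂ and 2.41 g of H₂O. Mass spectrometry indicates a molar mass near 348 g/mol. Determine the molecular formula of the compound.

C15H24O9

mol C = 7.35 g CO₂ ÷ 44.009 g/mol = 0.1670 mol
mol H = 2 × 2.41 g H₂O ÷ 18.015 g/mol = 0.2676 mol
mass O = 3.88 − (2.006 + 0.2697) = 1.604 g → mol O = 1.604 ÷ 15.999 = 0.1003 mol
Divide by the smallest (0.1003 mol): C 1.665, H 2.668, O 1.000
Multiplying each by 3 gives whole numbers: C 5.00, H 8.00, O 3.00
Empirical formula: C5H8O3
Empirical-formula mass = 116.12 g/mol; 348 ÷ 116.12 ≈ 3, so the molecular formula is C15H24O9.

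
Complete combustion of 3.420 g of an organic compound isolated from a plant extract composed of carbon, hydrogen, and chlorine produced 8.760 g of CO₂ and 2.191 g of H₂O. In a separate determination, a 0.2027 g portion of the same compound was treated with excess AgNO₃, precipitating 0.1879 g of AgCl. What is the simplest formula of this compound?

C9H11Cl

mol C = 8.760 g CO₂ ÷ 44.009 g/mol = 0.19905 mol
mol H = 2 × 2.191 g H₂O ÷ 18.015 g/mol = 0.24324 mol
From the AgCl data: mol Cl per gram of compound = (0.1879 ÷ 143.318) ÷ 0.2027 = 0.0064680 mol/g, so in the 3.420 g combustion sample mol Cl = 0.022121 mol
Divide by the smallest (0.022121 mol): C 8.998, H 10.996, Cl 1.000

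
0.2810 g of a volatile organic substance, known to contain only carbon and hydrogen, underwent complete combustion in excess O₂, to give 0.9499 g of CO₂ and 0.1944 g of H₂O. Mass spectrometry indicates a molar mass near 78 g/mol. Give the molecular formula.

C6H6

mol C = 0.9499 g CO₂ ÷ 44.009 g/mol = 0.021584 mol
mol H = 2 × 0.1944 g H₂O ÷ 18.015 g/mol = 0.021582 mol
Divide by the smallest (0.021582 mol): C 1.000, H 1.000
Empirical formula: CH
Empirical-formula mass = 13.02 g/mol; 78 ÷ 13.02 ≈ 6, so the molecular formula is C6H6.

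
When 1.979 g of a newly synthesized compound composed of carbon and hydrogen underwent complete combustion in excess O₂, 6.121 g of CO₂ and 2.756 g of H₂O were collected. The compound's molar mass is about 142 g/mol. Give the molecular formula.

C10H22

mol C = 6.121 g CO₂ ÷ 44.009 g/mol = 0.13909 mol
mol H = 2 × 2.756 g H₂O ÷ 18.015 g/mol = 0.30597 mol
Divide by the smallest (0.13909 mol): C 1.000, H 2.200
Multiplying each by 5 gives whole numbers: C 5.00, H 11.00
Empirical formula: C5H11
Empirical-formula mass = 71.14 g/mol; 142 ÷ 71.14 ≈ 2, so the molecular formula is C10H22.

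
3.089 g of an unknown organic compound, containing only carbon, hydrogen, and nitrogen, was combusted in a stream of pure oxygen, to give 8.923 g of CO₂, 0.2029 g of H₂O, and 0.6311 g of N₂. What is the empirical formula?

mol C = 8.923 g CO₂ ÷ 44.009 g/mol = 0.20275 mol
mol H = 2 × 0.2029 g H₂O ÷ 18.015 g/mol = 0.022526 mol
mol N = 2 × 0.6311 g N₂ ÷ 28.014 g/mol = 0.045056 mol
Divide by the smallest (0.022526 mol): C 9.001, H 1.000, N 2.000

C9HN2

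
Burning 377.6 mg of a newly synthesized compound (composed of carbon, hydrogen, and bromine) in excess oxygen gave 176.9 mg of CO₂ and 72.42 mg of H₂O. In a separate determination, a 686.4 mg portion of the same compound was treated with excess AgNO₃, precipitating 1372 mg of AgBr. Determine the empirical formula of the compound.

CH2Br

mol C = 0.1769 g CO₂ ÷ 44.009 g/mol = 0.0040196 mol
mol H = 2 × 0.07242 g H₂O ÷ 18.015 g/mol = 0.0080400 mol
From the AgBr data: mol Br per gram of compound = (1.372 ÷ 187.772) ÷ 0.6864 = 0.010645 mol/g, so in the 0.3776 g combustion sample mol Br = 0.0040196 mol
Divide by the smallest (0.0040196 mol): C 1.000, H 2.000, Br 1.000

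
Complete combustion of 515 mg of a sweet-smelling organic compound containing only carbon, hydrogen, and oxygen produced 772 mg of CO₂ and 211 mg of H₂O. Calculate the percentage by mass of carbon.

mol C = 0.772 g CO₂ ÷ 44.009 g/mol = 0.01754 mol
mol H = 2 × 0.211 g H₂O ÷ 18.015 g/mol = 0.02342 mol
mass O = 0.515 − (0.2107 + 0.02361) = 0.2807 g → mol O = 0.2807 ÷ 15.999 = 0.01754 mol
mass % C = 0.2107 g ÷ 0.515 g × 100%

40.9%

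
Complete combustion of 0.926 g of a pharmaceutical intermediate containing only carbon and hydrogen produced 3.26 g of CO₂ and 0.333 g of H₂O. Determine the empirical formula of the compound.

C2H

mol C = 3.26 g CO₂ ÷ 44.009 g/mol = 0.07408 mol
mol H = 2 × 0.333 g H₂O ÷ 18.015 g/mol = 0.03697 mol
Divide by the smallest (0.03697 mol): C 2.004, H 1.000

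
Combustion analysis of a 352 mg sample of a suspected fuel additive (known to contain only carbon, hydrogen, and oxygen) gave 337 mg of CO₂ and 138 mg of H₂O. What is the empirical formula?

CH2O2

mol C = 0.337 g CO₂ ÷ 44.009 g/mol = 0.007658 mol
mol H = 2 × 0.138 g H₂O ÷ 18.015 g/mol = 0.01532 mol
mass O = 0.352 − (0.09197 + 0.01544) = 0.2446 g → mol O = 0.2446 ÷ 15.999 = 0.01529 mol
Divide by the smallest (0.007658 mol): C 1.000, H 2.001, O 1.996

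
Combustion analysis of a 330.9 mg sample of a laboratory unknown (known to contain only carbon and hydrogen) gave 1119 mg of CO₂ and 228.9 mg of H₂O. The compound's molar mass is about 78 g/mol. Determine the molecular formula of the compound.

mol C = 1.119 g CO₂ ÷ 44.009 g/mol = 0.025427 mol
mol H = 2 × 0.2289 g H₂O ÷ 18.015 g/mol = 0.025412 mol
Divide by the smallest (0.025412 mol): C 1.001, H 1.000
Empirical formula: CH
Empirical-formula mass = 13.02 g/mol; 78 ÷ 13.02 ≈ 6, so the molecular formula is C6H6.

C6H6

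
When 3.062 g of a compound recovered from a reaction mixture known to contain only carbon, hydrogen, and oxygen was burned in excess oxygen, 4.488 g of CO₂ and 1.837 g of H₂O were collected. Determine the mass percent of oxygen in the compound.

53.28%

mol C = 4.488 g CO₂ ÷ 44.009 g/mol = 0.10198 mol
mol H = 2 × 1.837 g H₂O ÷ 18.015 g/mol = 0.20394 mol
mass O = 3.062 − (1.2249 + 0.20557) = 1.6316 g → mol O = 1.6316 ÷ 15.999 = 0.10198 mol
mass % O = 1.6316 g ÷ 3.062 g × 100%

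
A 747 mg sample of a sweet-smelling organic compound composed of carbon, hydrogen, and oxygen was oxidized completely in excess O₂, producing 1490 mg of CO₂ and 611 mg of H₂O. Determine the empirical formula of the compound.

C2H4O

mol C = 1.49 g CO₂ ÷ 44.009 g/mol = 0.03386 mol
mol H = 2 × 0.611 g H₂O ÷ 18.015 g/mol = 0.06783 mol
mass O = 0.747 − (0.4067 + 0.06838) = 0.2720 g → mol O = 0.2720 ÷ 15.999 = 0.01700 mol
Divide by the smallest (0.01700 mol): C 1.992, H 3.990, O 1.000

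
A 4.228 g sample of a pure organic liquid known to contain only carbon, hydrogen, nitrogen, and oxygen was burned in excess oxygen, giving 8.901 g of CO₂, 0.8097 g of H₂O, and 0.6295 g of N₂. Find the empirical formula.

mol C = 8.901 g CO₂ ÷ 44.009 g/mol = 0.20225 mol
mol H = 2 × 0.8097 g H₂O ÷ 18.015 g/mol = 0.089892 mol
mol N = 2 × 0.6295 g N₂ ÷ 28.014 g/mol = 0.044942 mol
mass O = 4.228 − (2.4293 + 0.090611 + 0.62950) = 1.0786 g → mol O = 1.0786 ÷ 15.999 = 0.067418 mol
Divide by the smallest (0.044942 mol): C 4.500, H 2.000, N 1.000, O 1.500
Multiplying each by 2 gives whole numbers: C 9.00, H 4.00, N 2.00, O 3.00

C9H4N2O3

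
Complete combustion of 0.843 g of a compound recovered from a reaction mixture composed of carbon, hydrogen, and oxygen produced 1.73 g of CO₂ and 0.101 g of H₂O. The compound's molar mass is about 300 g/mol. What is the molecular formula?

mol C = 1.73 g CO₂ ÷ 44.009 g/mol = 0.03931 mol
mol H = 2 × 0.101 g H₂O ÷ 18.015 g/mol = 0.01121 mol
mass O = 0.843 − (0.4722 + 0.01130) = 0.3595 g → mol O = 0.3595 ÷ 15.999 = 0.02247 mol
Divide by the smallest (0.01121 mol): C 3.506, H 1.000, O 2.004
Multiplying each by 2 gives whole numbers: C 7.01, H 2.00, O 4.01
Empirical formula: C7H2O4
Empirical-formula mass = 150.09 g/mol; 300 ÷ 150.09 ≈ 2, so the molecular formula is C14H4O8.

C14H4O8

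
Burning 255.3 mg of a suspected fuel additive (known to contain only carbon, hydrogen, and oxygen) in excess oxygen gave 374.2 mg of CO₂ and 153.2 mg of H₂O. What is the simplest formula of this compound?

mol C = 0.3742 g CO₂ ÷ 44.009 g/mol = 0.0085028 mol
mol H = 2 × 0.1532 g H₂O ÷ 18.015 g/mol = 0.017008 mol
mass O = 0.2553 − (0.10213 + 0.017144) = 0.13603 g → mol O = 0.13603 ÷ 15.999 = 0.0085023 mol
Divide by the smallest (0.0085023 mol): C 1.000, H 2.000, O 1.000

CH2O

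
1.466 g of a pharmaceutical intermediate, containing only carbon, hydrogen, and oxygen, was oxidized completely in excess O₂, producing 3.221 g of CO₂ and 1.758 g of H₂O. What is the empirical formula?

C3H8O

mol C = 3.221 g CO₂ ÷ 44.009 g/mol = 0.073190 mol
mol H = 2 × 1.758 g H₂O ÷ 18.015 g/mol = 0.19517 mol
mass O = 1.466 − (0.87908 + 0.19673) = 0.39019 g → mol O = 0.39019 ÷ 15.999 = 0.024388 mol
Divide by the smallest (0.024388 mol): C 3.001, H 8.003, O 1.000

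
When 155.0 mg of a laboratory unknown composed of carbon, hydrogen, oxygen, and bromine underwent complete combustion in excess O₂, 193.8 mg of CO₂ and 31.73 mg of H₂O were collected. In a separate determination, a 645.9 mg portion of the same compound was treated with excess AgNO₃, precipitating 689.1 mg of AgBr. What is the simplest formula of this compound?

mol C = 0.1938 g CO₂ ÷ 44.009 g/mol = 0.0044036 mol
mol H = 2 × 0.03173 g H₂O ÷ 18.015 g/mol = 0.0035226 mol
From the AgBr data: mol Br per gram of compound = (0.6891 ÷ 187.772) ÷ 0.6459 = 0.0056818 mol/g, so in the 0.1550 g combustion sample mol Br = 0.00088068 mol
mass O = 0.1550 − (0.052892 + 0.0035508 + 0.070370) = 0.028187 g → mol O = 0.028187 ÷ 15.999 = 0.0017618 mol
Divide by the smallest (0.00088068 mol): C 5.000, H 4.000, Br 1.000, O 2.001

C5H4BrO2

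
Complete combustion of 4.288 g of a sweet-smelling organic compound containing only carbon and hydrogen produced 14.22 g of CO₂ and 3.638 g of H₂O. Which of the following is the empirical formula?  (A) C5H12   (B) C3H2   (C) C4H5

(C) C4H5

mol C = 14.22 g CO₂ ÷ 44.009 g/mol = 0.32312 mol
mol H = 2 × 3.638 g H₂O ÷ 18.015 g/mol = 0.40389 mol
Divide by the smallest (0.32312 mol): C 1.000, H 1.250
Multiplying each by 4 gives whole numbers: C 4.00, H 5.00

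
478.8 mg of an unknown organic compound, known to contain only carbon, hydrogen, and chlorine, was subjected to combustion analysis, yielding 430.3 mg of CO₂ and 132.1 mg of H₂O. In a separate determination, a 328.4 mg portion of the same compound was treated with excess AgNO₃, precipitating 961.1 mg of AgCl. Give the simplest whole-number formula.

mol C = 0.4303 g CO₂ ÷ 44.009 g/mol = 0.0097775 mol
mol H = 2 × 0.1321 g H₂O ÷ 18.015 g/mol = 0.014666 mol
From the AgCl data: mol Cl per gram of compound = (0.9611 ÷ 143.318) ÷ 0.3284 = 0.020420 mol/g, so in the 0.4788 g combustion sample mol Cl = 0.0097773 mol
Divide by the smallest (0.0097773 mol): C 1.000, H 1.500, Cl 1.000
Multiplying each by 2 gives whole numbers: C 2.00, H 3.00, Cl 2.00

C2H3Cl2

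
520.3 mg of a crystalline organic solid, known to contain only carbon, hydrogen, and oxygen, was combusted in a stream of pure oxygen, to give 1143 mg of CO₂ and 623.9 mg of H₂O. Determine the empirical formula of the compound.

C3H8O

mol C = 1.143 g CO₂ ÷ 44.009 g/mol = 0.025972 mol
mol H = 2 × 0.6239 g H₂O ÷ 18.015 g/mol = 0.069265 mol
mass O = 0.5203 − (0.31195 + 0.069819) = 0.13853 g → mol O = 0.13853 ÷ 15.999 = 0.0086588 mol
Divide by the smallest (0.0086588 mol): C 2.999, H 7.999, O 1.000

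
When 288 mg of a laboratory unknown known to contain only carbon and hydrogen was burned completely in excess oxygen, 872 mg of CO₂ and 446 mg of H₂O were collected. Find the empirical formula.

C2H5

mol C = 0.872 g CO₂ ÷ 44.009 g/mol = 0.01981 mol
mol H = 2 × 0.446 g H₂O ÷ 18.015 g/mol = 0.04951 mol
Divide by the smallest (0.01981 mol): C 1.000, H 2.499
Multiplying each by 2 gives whole numbers: C 2.00, H 5.00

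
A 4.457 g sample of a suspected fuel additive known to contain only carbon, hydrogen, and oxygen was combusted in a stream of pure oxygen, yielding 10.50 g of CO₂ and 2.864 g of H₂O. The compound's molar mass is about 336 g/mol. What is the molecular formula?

mol C = 10.50 g CO₂ ÷ 44.009 g/mol = 0.23859 mol
mol H = 2 × 2.864 g H₂O ÷ 18.015 g/mol = 0.31796 mol
mass O = 4.457 − (2.8657 + 0.32050) = 1.2708 g → mol O = 1.2708 ÷ 15.999 = 0.079431 mol
Divide by the smallest (0.079431 mol): C 3.004, H 4.003, O 1.000
Empirical formula: C3H4O
Empirical-formula mass = 56.06 g/mol; 336 ÷ 56.06 ≈ 6, so the molecular formula is C18H24O6.

C18H24O6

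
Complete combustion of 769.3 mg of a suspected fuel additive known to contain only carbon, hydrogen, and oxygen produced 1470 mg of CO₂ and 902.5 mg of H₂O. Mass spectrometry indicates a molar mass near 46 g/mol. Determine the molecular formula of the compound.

C2H6O

mol C = 1.470 g CO₂ ÷ 44.009 g/mol = 0.033402 mol
mol H = 2 × 0.9025 g H₂O ÷ 18.015 g/mol = 0.10019 mol
mass O = 0.7693 − (0.40119 + 0.10100) = 0.26711 g → mol O = 0.26711 ÷ 15.999 = 0.016695 mol
Divide by the smallest (0.016695 mol): C 2.001, H 6.001, O 1.000
Empirical formula: C2H6O
Empirical-formula mass = 46.07 g/mol; 46 ÷ 46.07 ≈ 1, so the molecular formula is C2H6O.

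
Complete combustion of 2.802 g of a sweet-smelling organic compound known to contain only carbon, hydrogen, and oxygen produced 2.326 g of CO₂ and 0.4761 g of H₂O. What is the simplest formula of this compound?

C2H2O5

mol C = 2.326 g CO₂ ÷ 44.009 g/mol = 0.052853 mol
mol H = 2 × 0.4761 g H₂O ÷ 18.015 g/mol = 0.052856 mol
mass O = 2.802 − (0.63482 + 0.053279) = 2.1139 g → mol O = 2.1139 ÷ 15.999 = 0.13213 mol
Divide by the smallest (0.052853 mol): C 1.000, H 1.000, O 2.500
Multiplying each by 2 gives whole numbers: C 2.00, H 2.00, O 5.00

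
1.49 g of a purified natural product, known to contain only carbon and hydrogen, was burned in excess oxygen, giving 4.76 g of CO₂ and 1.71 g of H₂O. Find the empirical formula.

C4H7

mol C = 4.76 g CO₂ ÷ 44.009 g/mol = 0.1082 mol
mol H = 2 × 1.71 g H₂O ÷ 18.015 g/mol = 0.1898 mol
Divide by the smallest (0.1082 mol): C 1.000, H 1.755
Multiplying each by 4 gives whole numbers: C 4.00, H 7.02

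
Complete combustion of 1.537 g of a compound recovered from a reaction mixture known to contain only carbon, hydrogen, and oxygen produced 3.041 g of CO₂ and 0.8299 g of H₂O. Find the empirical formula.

mol C = 3.041 g CO₂ ÷ 44.009 g/mol = 0.069100 mol
mol H = 2 × 0.8299 g H₂O ÷ 18.015 g/mol = 0.092134 mol
mass O = 1.537 − (0.82995 + 0.092871) = 0.61417 g → mol O = 0.61417 ÷ 15.999 = 0.038388 mol
Divide by the smallest (0.038388 mol): C 1.800, H 2.400, O 1.000
Multiplying each by 5 gives whole numbers: C 9.00, H 12.00, O 5.00

C9H12O5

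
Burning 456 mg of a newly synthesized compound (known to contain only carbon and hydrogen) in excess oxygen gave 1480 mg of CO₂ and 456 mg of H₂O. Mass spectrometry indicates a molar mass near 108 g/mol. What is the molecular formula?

mol C = 1.48 g CO₂ ÷ 44.009 g/mol = 0.03363 mol
mol H = 2 × 0.456 g H₂O ÷ 18.015 g/mol = 0.05062 mol
Divide by the smallest (0.03363 mol): C 1.000, H 1.505
Multiplying each by 2 gives whole numbers: C 2.00, H 3.01
Empirical formula: C2H3
Empirical-formula mass = 27.05 g/mol; 108 ÷ 27.05 ≈ 4, so the molecular formula is C8H12.

C8H12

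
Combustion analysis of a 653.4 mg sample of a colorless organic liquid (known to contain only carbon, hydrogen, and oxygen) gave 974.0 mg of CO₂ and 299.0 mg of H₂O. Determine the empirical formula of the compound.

C2H3O2

mol C = 0.9740 g CO₂ ÷ 44.009 g/mol = 0.022132 mol
mol H = 2 × 0.2990 g H₂O ÷ 18.015 g/mol = 0.033195 mol
mass O = 0.6534 − (0.26583 + 0.033460) = 0.35411 g → mol O = 0.35411 ÷ 15.999 = 0.022134 mol
Divide by the smallest (0.022132 mol): C 1.000, H 1.500, O 1.000
Multiplying each by 2 gives whole numbers: C 2.00, H 3.00, O 2.00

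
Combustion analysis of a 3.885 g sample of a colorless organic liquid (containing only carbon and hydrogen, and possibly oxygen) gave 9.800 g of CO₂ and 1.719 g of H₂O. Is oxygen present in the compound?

yes

mol C = 9.800 g CO₂ ÷ 44.009 g/mol = 0.22268 mol
mol H = 2 × 1.719 g H₂O ÷ 18.015 g/mol = 0.19084 mol
C and H account for only 2.8670 g of the 3.885 g sample; the remaining 1.0180 g must be oxygen.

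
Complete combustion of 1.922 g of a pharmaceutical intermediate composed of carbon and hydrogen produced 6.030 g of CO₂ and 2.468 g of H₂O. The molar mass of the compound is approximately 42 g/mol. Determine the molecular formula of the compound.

mol C = 6.030 g CO₂ ÷ 44.009 g/mol = 0.13702 mol
mol H = 2 × 2.468 g H₂O ÷ 18.015 g/mol = 0.27399 mol
Divide by the smallest (0.13702 mol): C 1.000, H 2.000
Empirical formula: CH2
Empirical-formula mass = 14.03 g/mol; 42 ÷ 14.03 ≈ 3, so the molecular formula is C3H6.

C3H6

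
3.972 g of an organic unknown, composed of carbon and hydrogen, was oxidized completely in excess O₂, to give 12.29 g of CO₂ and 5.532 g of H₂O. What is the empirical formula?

mol C = 12.29 g CO₂ ÷ 44.009 g/mol = 0.27926 mol
mol H = 2 × 5.532 g H₂O ÷ 18.015 g/mol = 0.61415 mol
Divide by the smallest (0.27926 mol): C 1.000, H 2.199
Multiplying each by 5 gives whole numbers: C 5.00, H 11.00

C5H11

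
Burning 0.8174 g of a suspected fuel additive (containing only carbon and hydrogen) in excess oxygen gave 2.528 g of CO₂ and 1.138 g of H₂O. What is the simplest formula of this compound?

mol C = 2.528 g CO₂ ÷ 44.009 g/mol = 0.057443 mol
mol H = 2 × 1.138 g H₂O ÷ 18.015 g/mol = 0.12634 mol
Divide by the smallest (0.057443 mol): C 1.000, H 2.199
Multiplying each by 5 gives whole numbers: C 5.00, H 11.00

C5H11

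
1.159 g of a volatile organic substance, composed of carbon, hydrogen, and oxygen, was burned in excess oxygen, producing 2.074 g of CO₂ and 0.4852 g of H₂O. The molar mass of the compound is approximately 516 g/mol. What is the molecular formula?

mol C = 2.074 g CO₂ ÷ 44.009 g/mol = 0.047127 mol
mol H = 2 × 0.4852 g H₂O ÷ 18.015 g/mol = 0.053866 mol
mass O = 1.159 − (0.56604 + 0.054297) = 0.53866 g → mol O = 0.53866 ÷ 15.999 = 0.033669 mol
Divide by the smallest (0.033669 mol): C 1.400, H 1.600, O 1.000
Multiplying each by 5 gives whole numbers: C 7.00, H 8.00, O 5.00
Empirical formula: C7H8O5
Empirical-formula mass = 172.14 g/mol; 516 ÷ 172.14 ≈ 3, so the molecular formula is C21H24O15.

C21H24O15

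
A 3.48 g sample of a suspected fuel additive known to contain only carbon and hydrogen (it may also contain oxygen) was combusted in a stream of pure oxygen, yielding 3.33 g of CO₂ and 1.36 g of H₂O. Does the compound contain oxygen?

yes

mol C = 3.33 g CO₂ ÷ 44.009 g/mol = 0.07567 mol
mol H = 2 × 1.36 g H₂O ÷ 18.015 g/mol = 0.1510 mol
C and H account for only 1.061 g of the 3.48 g sample; the remaining 2.419 g must be oxygen.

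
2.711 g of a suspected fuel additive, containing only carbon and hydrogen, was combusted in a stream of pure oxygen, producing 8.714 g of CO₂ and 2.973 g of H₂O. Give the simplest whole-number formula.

mol C = 8.714 g CO₂ ÷ 44.009 g/mol = 0.19800 mol
mol H = 2 × 2.973 g H₂O ÷ 18.015 g/mol = 0.33006 mol
Divide by the smallest (0.19800 mol): C 1.000, H 1.667
Multiplying each by 3 gives whole numbers: C 3.00, H 5.00

C3H5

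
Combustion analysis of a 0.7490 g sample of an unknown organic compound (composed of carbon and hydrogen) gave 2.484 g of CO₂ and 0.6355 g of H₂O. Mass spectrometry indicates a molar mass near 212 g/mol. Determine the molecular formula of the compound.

mol C = 2.484 g CO₂ ÷ 44.009 g/mol = 0.056443 mol
mol H = 2 × 0.6355 g H₂O ÷ 18.015 g/mol = 0.070552 mol
Divide by the smallest (0.056443 mol): C 1.000, H 1.250
Multiplying each by 4 gives whole numbers: C 4.00, H 5.00
Empirical formula: C4H5
Empirical-formula mass = 53.08 g/mol; 212 ÷ 53.08 ≈ 4, so the molecular formula is C16H20.

C16H20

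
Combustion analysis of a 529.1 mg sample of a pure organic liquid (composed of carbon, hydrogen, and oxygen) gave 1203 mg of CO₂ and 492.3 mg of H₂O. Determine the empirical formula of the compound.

mol C = 1.203 g CO₂ ÷ 44.009 g/mol = 0.027335 mol
mol H = 2 × 0.4923 g H₂O ÷ 18.015 g/mol = 0.054654 mol
mass O = 0.5291 − (0.32832 + 0.055092) = 0.14568 g → mol O = 0.14568 ÷ 15.999 = 0.0091058 mol
Divide by the smallest (0.0091058 mol): C 3.002, H 6.002, O 1.000

C3H6O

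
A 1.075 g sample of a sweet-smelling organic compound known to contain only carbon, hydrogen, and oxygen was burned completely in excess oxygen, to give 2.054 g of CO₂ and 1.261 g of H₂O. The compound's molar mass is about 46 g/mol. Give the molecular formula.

mol C = 2.054 g CO₂ ÷ 44.009 g/mol = 0.046672 mol
mol H = 2 × 1.261 g H₂O ÷ 18.015 g/mol = 0.13999 mol
mass O = 1.075 − (0.56058 + 0.14111) = 0.37330 g → mol O = 0.37330 ÷ 15.999 = 0.023333 mol
Divide by the smallest (0.023333 mol): C 2.000, H 6.000, O 1.000
Empirical formula: C2H6O
Empirical-formula mass = 46.07 g/mol; 46 ÷ 46.07 ≈ 1, so the molecular formula is C2H6O.

C2H6O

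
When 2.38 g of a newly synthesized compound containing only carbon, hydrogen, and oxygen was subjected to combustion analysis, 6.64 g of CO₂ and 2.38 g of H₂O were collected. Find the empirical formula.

C8H14O

mol C = 6.64 g CO₂ ÷ 44.009 g/mol = 0.1509 mol
mol H = 2 × 2.38 g H₂O ÷ 18.015 g/mol = 0.2642 mol
mass O = 2.38 − (1.812 + 0.2663) = 0.3015 g → mol O = 0.3015 ÷ 15.999 = 0.01884 mol
Divide by the smallest (0.01884 mol): C 8.007, H 14.023, O 1.000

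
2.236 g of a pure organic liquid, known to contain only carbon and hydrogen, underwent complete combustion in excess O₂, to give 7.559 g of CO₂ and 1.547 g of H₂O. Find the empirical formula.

CH

mol C = 7.559 g CO₂ ÷ 44.009 g/mol = 0.17176 mol
mol H = 2 × 1.547 g H₂O ÷ 18.015 g/mol = 0.17175 mol
Divide by the smallest (0.17175 mol): C 1.000, H 1.000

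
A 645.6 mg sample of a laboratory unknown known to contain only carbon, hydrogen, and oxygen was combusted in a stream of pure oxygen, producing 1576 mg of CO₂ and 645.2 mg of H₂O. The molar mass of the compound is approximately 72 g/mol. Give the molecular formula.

C4H8O

mol C = 1.576 g CO₂ ÷ 44.009 g/mol = 0.035811 mol
mol H = 2 × 0.6452 g H₂O ÷ 18.015 g/mol = 0.071629 mol
mass O = 0.6456 − (0.43012 + 0.072202) = 0.14327 g → mol O = 0.14327 ÷ 15.999 = 0.0089552 mol
Divide by the smallest (0.0089552 mol): C 3.999, H 7.999, O 1.000
Empirical formula: C4H8O
Empirical-formula mass = 72.11 g/mol; 72 ÷ 72.11 ≈ 1, so the molecular formula is C4H8O.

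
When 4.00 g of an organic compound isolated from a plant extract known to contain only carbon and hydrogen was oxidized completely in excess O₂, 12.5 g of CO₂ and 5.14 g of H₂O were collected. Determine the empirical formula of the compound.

CH2

mol C = 12.5 g CO₂ ÷ 44.009 g/mol = 0.2840 mol
mol H = 2 × 5.14 g H₂O ÷ 18.015 g/mol = 0.5706 mol
Divide by the smallest (0.2840 mol): C 1.000, H 2.009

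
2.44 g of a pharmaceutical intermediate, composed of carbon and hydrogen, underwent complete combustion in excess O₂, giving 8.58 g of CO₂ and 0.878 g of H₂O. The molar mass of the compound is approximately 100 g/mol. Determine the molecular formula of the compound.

mol C = 8.58 g CO₂ ÷ 44.009 g/mol = 0.1950 mol
mol H = 2 × 0.878 g H₂O ÷ 18.015 g/mol = 0.09747 mol
Divide by the smallest (0.09747 mol): C 2.000, H 1.000
Empirical formula: C2H
Empirical-formula mass = 25.03 g/mol; 100 ÷ 25.03 ≈ 4, so the molecular formula is C8H4.

C8H4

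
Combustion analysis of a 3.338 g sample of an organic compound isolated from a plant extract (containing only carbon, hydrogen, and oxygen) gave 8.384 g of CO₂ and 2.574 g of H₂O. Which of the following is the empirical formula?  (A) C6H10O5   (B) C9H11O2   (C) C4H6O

mol C = 8.384 g CO₂ ÷ 44.009 g/mol = 0.19051 mol
mol H = 2 × 2.574 g H₂O ÷ 18.015 g/mol = 0.28576 mol
mass O = 3.338 − (2.2882 + 0.28805) = 0.76178 g → mol O = 0.76178 ÷ 15.999 = 0.047614 mol
Divide by the smallest (0.047614 mol): C 4.001, H 6.002, O 1.000

(C) C4H6O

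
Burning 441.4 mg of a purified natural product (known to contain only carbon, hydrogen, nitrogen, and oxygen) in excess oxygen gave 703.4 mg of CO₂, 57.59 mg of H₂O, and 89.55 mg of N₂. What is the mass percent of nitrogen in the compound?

20.29%

mol C = 0.7034 g CO₂ ÷ 44.009 g/mol = 0.015983 mol
mol H = 2 × 0.05759 g H₂O ÷ 18.015 g/mol = 0.0063936 mol
mol N = 2 × 0.08955 g N₂ ÷ 28.014 g/mol = 0.0063932 mol
mass O = 0.4414 − (0.19197 + 0.0064447 + 0.089550) = 0.15343 g → mol O = 0.15343 ÷ 15.999 = 0.0095901 mol
mass % N = 0.089550 g ÷ 0.4414 g × 100%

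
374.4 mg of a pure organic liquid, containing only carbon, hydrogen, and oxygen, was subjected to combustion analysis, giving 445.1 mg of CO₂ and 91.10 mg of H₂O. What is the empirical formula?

C2H2O3

mol C = 0.4451 g CO₂ ÷ 44.009 g/mol = 0.010114 mol
mol H = 2 × 0.09110 g H₂O ÷ 18.015 g/mol = 0.010114 mol
mass O = 0.3744 − (0.12148 + 0.010195) = 0.24273 g → mol O = 0.24273 ÷ 15.999 = 0.015171 mol
Divide by the smallest (0.010114 mol): C 1.000, H 1.000, O 1.500
Multiplying each by 2 gives whole numbers: C 2.00, H 2.00, O 3.00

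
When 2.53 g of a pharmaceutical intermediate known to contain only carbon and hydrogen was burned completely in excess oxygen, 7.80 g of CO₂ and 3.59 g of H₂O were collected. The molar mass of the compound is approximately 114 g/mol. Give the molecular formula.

mol C = 7.80 g CO₂ ÷ 44.009 g/mol = 0.1772 mol
mol H = 2 × 3.59 g H₂O ÷ 18.015 g/mol = 0.3986 mol
Divide by the smallest (0.1772 mol): C 1.000, H 2.249
Multiplying each by 4 gives whole numbers: C 4.00, H 8.99
Empirical formula: C4H9
Empirical-formula mass = 57.12 g/mol; 114 ÷ 57.12 ≈ 2, so the molecular formula is C8H18.

C8H18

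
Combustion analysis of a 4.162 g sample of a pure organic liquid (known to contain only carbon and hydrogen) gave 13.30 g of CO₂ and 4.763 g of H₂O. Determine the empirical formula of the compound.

mol C = 13.30 g CO₂ ÷ 44.009 g/mol = 0.30221 mol
mol H = 2 × 4.763 g H₂O ÷ 18.015 g/mol = 0.52878 mol
Divide by the smallest (0.30221 mol): C 1.000, H 1.750
Multiplying each by 4 gives whole numbers: C 4.00, H 7.00

C4H7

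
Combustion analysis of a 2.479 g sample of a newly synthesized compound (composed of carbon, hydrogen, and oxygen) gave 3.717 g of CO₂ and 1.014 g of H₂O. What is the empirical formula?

C3H4O3

mol C = 3.717 g CO₂ ÷ 44.009 g/mol = 0.084460 mol
mol H = 2 × 1.014 g H₂O ÷ 18.015 g/mol = 0.11257 mol
mass O = 2.479 − (1.0144 + 0.11347) = 1.3511 g → mol O = 1.3511 ÷ 15.999 = 0.084448 mol
Divide by the smallest (0.084448 mol): C 1.000, H 1.333, O 1.000
Multiplying each by 3 gives whole numbers: C 3.00, H 4.00, O 3.00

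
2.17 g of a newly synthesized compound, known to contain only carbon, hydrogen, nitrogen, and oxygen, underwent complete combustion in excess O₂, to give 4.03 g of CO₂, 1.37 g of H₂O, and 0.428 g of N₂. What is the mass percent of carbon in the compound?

mol C = 4.03 g CO₂ ÷ 44.009 g/mol = 0.09157 mol
mol H = 2 × 1.37 g H₂O ÷ 18.015 g/mol = 0.1521 mol
mol N = 2 × 0.428 g N₂ ÷ 28.014 g/mol = 0.03056 mol
mass O = 2.17 − (1.100 + 0.1533 + 0.4280) = 0.4888 g → mol O = 0.4888 ÷ 15.999 = 0.03055 mol
mass % C = 1.100 g ÷ 2.17 g × 100%

50.7%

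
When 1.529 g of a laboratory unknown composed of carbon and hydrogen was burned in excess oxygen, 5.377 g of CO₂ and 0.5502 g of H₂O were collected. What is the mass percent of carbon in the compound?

95.98%

mol C = 5.377 g CO₂ ÷ 44.009 g/mol = 0.12218 mol
mol H = 2 × 0.5502 g H₂O ÷ 18.015 g/mol = 0.061082 mol
mass % C = 1.4675 g ÷ 1.529 g × 100%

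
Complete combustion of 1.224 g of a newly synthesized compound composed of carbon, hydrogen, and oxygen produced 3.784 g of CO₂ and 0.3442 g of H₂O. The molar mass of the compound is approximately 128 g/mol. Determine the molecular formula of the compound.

C9H4O

mol C = 3.784 g CO₂ ÷ 44.009 g/mol = 0.085982 mol
mol H = 2 × 0.3442 g H₂O ÷ 18.015 g/mol = 0.038213 mol
mass O = 1.224 − (1.0327 + 0.038518) = 0.15275 g → mol O = 0.15275 ÷ 15.999 = 0.0095473 mol
Divide by the smallest (0.0095473 mol): C 9.006, H 4.002, O 1.000
Empirical formula: C9H4O
Empirical-formula mass = 128.13 g/mol; 128 ÷ 128.13 ≈ 1, so the molecular formula is C9H4O.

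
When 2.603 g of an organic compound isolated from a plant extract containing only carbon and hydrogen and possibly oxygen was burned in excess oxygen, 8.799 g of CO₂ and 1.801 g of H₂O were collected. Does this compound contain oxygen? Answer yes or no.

mol C = 8.799 g CO₂ ÷ 44.009 g/mol = 0.19994 mol
mol H = 2 × 1.801 g H₂O ÷ 18.015 g/mol = 0.19994 mol
C and H together account for 2.6030 g — essentially the entire 2.603 g sample — so the compound contains no oxygen.

no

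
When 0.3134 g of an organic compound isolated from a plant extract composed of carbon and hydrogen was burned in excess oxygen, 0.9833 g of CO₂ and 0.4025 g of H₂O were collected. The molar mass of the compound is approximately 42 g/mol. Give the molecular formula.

C3H6

mol C = 0.9833 g CO₂ ÷ 44.009 g/mol = 0.022343 mol
mol H = 2 × 0.4025 g H₂O ÷ 18.015 g/mol = 0.044685 mol
Divide by the smallest (0.022343 mol): C 1.000, H 2.000
Empirical formula: CH2
Empirical-formula mass = 14.03 g/mol; 42 ÷ 14.03 ≈ 3, so the molecular formula is C3H6.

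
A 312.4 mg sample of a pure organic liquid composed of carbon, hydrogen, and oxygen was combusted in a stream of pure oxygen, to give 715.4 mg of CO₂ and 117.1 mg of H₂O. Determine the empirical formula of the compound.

mol C = 0.7154 g CO₂ ÷ 44.009 g/mol = 0.016256 mol
mol H = 2 × 0.1171 g H₂O ÷ 18.015 g/mol = 0.013000 mol
mass O = 0.3124 − (0.19525 + 0.013104) = 0.10405 g → mol O = 0.10405 ÷ 15.999 = 0.0065034 mol
Divide by the smallest (0.0065034 mol): C 2.500, H 1.999, O 1.000
Multiplying each by 2 gives whole numbers: C 5.00, H 4.00, O 2.00

C5H4O2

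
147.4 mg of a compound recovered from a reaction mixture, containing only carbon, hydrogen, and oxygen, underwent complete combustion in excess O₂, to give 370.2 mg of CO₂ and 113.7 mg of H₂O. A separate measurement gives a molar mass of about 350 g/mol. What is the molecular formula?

mol C = 0.3702 g CO₂ ÷ 44.009 g/mol = 0.0084119 mol
mol H = 2 × 0.1137 g H₂O ÷ 18.015 g/mol = 0.012623 mol
mass O = 0.1474 − (0.10104 + 0.012724) = 0.033641 g → mol O = 0.033641 ÷ 15.999 = 0.0021027 mol
Divide by the smallest (0.0021027 mol): C 4.001, H 6.003, O 1.000
Empirical formula: C4H6O
Empirical-formula mass = 70.09 g/mol; 350 ÷ 70.09 ≈ 5, so the molecular formula is C20H30O5.

C20H30O5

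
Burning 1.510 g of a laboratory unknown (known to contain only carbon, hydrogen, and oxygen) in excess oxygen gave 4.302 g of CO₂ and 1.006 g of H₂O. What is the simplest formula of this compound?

C7H8O

mol C = 4.302 g CO₂ ÷ 44.009 g/mol = 0.097753 mol
mol H = 2 × 1.006 g H₂O ÷ 18.015 g/mol = 0.11168 mol
mass O = 1.510 − (1.1741 + 0.11258) = 0.22331 g → mol O = 0.22331 ÷ 15.999 = 0.013958 mol
Divide by the smallest (0.013958 mol): C 7.003, H 8.001, O 1.000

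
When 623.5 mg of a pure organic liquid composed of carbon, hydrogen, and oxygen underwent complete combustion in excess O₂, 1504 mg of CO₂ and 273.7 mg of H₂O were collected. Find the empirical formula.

C9H8O3

mol C = 1.504 g CO₂ ÷ 44.009 g/mol = 0.034175 mol
mol H = 2 × 0.2737 g H₂O ÷ 18.015 g/mol = 0.030386 mol
mass O = 0.6235 − (0.41047 + 0.030629) = 0.18240 g → mol O = 0.18240 ÷ 15.999 = 0.011401 mol
Divide by the smallest (0.011401 mol): C 2.998, H 2.665, O 1.000
Multiplying each by 3 gives whole numbers: C 8.99, H 8.00, O 3.00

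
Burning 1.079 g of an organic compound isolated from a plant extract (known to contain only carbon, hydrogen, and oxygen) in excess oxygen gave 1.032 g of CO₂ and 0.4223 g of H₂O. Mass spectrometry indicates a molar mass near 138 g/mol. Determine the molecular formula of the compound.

C3H6O6

mol C = 1.032 g CO₂ ÷ 44.009 g/mol = 0.023450 mol
mol H = 2 × 0.4223 g H₂O ÷ 18.015 g/mol = 0.046883 mol
mass O = 1.079 − (0.28165 + 0.047258) = 0.75009 g → mol O = 0.75009 ÷ 15.999 = 0.046883 mol
Divide by the smallest (0.023450 mol): C 1.000, H 1.999, O 1.999
Empirical formula: CH2O2
Empirical-formula mass = 46.02 g/mol; 138 ÷ 46.02 ≈ 3, so the molecular formula is C3H6O6.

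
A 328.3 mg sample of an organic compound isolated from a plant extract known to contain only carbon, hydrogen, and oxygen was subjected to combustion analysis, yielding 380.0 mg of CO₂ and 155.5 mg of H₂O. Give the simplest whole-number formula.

mol C = 0.3800 g CO₂ ÷ 44.009 g/mol = 0.0086346 mol
mol H = 2 × 0.1555 g H₂O ÷ 18.015 g/mol = 0.017263 mol
mass O = 0.3283 − (0.10371 + 0.017401) = 0.20719 g → mol O = 0.20719 ÷ 15.999 = 0.012950 mol
Divide by the smallest (0.0086346 mol): C 1.000, H 1.999, O 1.500
Multiplying each by 2 gives whole numbers: C 2.00, H 4.00, O 3.00

C2H4O3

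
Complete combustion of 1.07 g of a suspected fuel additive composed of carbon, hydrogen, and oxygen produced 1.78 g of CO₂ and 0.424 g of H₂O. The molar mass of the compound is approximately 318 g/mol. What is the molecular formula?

C12H14O10

mol C = 1.78 g CO₂ ÷ 44.009 g/mol = 0.04045 mol
mol H = 2 × 0.424 g H₂O ÷ 18.015 g/mol = 0.04707 mol
mass O = 1.07 − (0.4858 + 0.04745) = 0.5368 g → mol O = 0.5368 ÷ 15.999 = 0.03355 mol
Divide by the smallest (0.03355 mol): C 1.206, H 1.403, O 1.000
Multiplying each by 5 gives whole numbers: C 6.03, H 7.02, O 5.00
Empirical formula: C6H7O5
Empirical-formula mass = 159.12 g/mol; 318 ÷ 159.12 ≈ 2, so the molecular formula is C12H14O10.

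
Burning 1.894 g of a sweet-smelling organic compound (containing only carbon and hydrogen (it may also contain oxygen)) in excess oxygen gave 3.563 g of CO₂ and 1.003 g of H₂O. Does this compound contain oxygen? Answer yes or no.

yes

mol C = 3.563 g CO₂ ÷ 44.009 g/mol = 0.080961 mol
mol H = 2 × 1.003 g H₂O ÷ 18.015 g/mol = 0.11135 mol
C and H account for only 1.0847 g of the 1.894 g sample; the remaining 0.80934 g must be oxygen.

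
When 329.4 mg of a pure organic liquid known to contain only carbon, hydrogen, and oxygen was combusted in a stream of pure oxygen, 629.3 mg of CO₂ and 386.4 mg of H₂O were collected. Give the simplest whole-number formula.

C2H6O

mol C = 0.6293 g CO₂ ÷ 44.009 g/mol = 0.014299 mol
mol H = 2 × 0.3864 g H₂O ÷ 18.015 g/mol = 0.042898 mol
mass O = 0.3294 − (0.17175 + 0.043241) = 0.11441 g → mol O = 0.11441 ÷ 15.999 = 0.0071511 mol
Divide by the smallest (0.0071511 mol): C 2.000, H 5.999, O 1.000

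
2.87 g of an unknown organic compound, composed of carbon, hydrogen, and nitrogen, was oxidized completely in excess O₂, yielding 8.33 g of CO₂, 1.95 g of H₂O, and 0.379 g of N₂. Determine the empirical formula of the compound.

C7H8N

mol C = 8.33 g CO₂ ÷ 44.009 g/mol = 0.1893 mol
mol H = 2 × 1.95 g H₂O ÷ 18.015 g/mol = 0.2165 mol
mol N = 2 × 0.379 g N₂ ÷ 28.014 g/mol = 0.02706 mol
Divide by the smallest (0.02706 mol): C 6.995, H 8.001, N 1.000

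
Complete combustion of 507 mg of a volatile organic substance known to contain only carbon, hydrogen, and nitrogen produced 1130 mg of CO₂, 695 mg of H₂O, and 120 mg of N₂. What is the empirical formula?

C3H9N

mol C = 1.13 g CO₂ ÷ 44.009 g/mol = 0.02568 mol
mol H = 2 × 0.695 g H₂O ÷ 18.015 g/mol = 0.07716 mol
mol N = 2 × 0.120 g N₂ ÷ 28.014 g/mol = 0.008567 mol
Divide by the smallest (0.008567 mol): C 2.997, H 9.006, N 1.000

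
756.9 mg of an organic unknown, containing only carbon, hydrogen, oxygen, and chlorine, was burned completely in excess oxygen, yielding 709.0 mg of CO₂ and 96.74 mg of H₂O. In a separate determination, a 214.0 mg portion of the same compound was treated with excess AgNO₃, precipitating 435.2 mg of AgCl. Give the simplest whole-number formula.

mol C = 0.7090 g CO₂ ÷ 44.009 g/mol = 0.016110 mol
mol H = 2 × 0.09674 g H₂O ÷ 18.015 g/mol = 0.010740 mol
From the AgCl data: mol Cl per gram of compound = (0.4352 ÷ 143.318) ÷ 0.2140 = 0.014190 mol/g, so in the 0.7569 g combustion sample mol Cl = 0.010740 mol
mass O = 0.7569 − (0.19350 + 0.010826 + 0.38074) = 0.17183 g → mol O = 0.17183 ÷ 15.999 = 0.010740 mol
Divide by the smallest (0.010740 mol): C 1.500, H 1.000, Cl 1.000, O 1.000
Multiplying each by 2 gives whole numbers: C 3.00, H 2.00, Cl 2.00, O 2.00

C3H2Cl2O2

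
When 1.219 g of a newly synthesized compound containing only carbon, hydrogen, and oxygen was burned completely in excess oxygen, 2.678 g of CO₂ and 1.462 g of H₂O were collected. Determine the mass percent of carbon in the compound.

59.96%

mol C = 2.678 g CO₂ ÷ 44.009 g/mol = 0.060851 mol
mol H = 2 × 1.462 g H₂O ÷ 18.015 g/mol = 0.16231 mol
mass O = 1.219 − (0.73088 + 0.16361) = 0.32451 g → mol O = 0.32451 ÷ 15.999 = 0.020283 mol
mass % C = 0.73088 g ÷ 1.219 g × 100%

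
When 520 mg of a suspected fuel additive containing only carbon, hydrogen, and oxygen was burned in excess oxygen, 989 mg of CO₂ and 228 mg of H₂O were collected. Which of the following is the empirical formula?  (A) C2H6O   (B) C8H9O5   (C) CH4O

(B) C8H9O5

mol C = 0.989 g CO₂ ÷ 44.009 g/mol = 0.02247 mol
mol H = 2 × 0.228 g H₂O ÷ 18.015 g/mol = 0.02531 mol
mass O = 0.520 − (0.2699 + 0.02551) = 0.2246 g → mol O = 0.2246 ÷ 15.999 = 0.01404 mol
Divide by the smallest (0.01404 mol): C 1.601, H 1.803, O 1.000
Multiplying each by 5 gives whole numbers: C 8.01, H 9.02, O 5.00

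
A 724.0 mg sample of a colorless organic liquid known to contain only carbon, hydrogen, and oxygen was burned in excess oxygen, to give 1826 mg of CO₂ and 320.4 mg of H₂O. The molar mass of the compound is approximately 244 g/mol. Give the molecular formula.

C14H12O4

mol C = 1.826 g CO₂ ÷ 44.009 g/mol = 0.041492 mol
mol H = 2 × 0.3204 g H₂O ÷ 18.015 g/mol = 0.035570 mol
mass O = 0.7240 − (0.49835 + 0.035855) = 0.18979 g → mol O = 0.18979 ÷ 15.999 = 0.011863 mol
Divide by the smallest (0.011863 mol): C 3.498, H 2.999, O 1.000
Multiplying each by 2 gives whole numbers: C 7.00, H 6.00, O 2.00
Empirical formula: C7H6O2
Empirical-formula mass = 122.12 g/mol; 244 ÷ 122.12 ≈ 2, so the molecular formula is C14H12O4.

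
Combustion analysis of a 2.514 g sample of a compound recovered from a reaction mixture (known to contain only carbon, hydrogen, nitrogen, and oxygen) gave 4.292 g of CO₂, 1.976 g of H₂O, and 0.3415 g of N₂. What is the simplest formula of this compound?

C4H9NO2

mol C = 4.292 g CO₂ ÷ 44.009 g/mol = 0.097526 mol
mol H = 2 × 1.976 g H₂O ÷ 18.015 g/mol = 0.21937 mol
mol N = 2 × 0.3415 g N₂ ÷ 28.014 g/mol = 0.024381 mol
mass O = 2.514 − (1.1714 + 0.22113 + 0.34150) = 0.77999 g → mol O = 0.77999 ÷ 15.999 = 0.048753 mol
Divide by the smallest (0.024381 mol): C 4.000, H 8.998, N 1.000, O 2.000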